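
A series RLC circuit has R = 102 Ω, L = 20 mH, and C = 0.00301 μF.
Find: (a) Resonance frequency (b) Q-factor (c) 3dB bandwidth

Step 1 — Resonance: ω₀ = 1/√(LC) = 1/√(0.02·3.01e-09) = 1.289e+05 rad/s.
Step 2 — f₀ = ω₀/(2π) = 2.051e+04 Hz.
Step 3 — Series Q: Q = ω₀L/R = 1.289e+05·0.02/102 = 25.27.
Step 4 — Bandwidth: Δω = ω₀/Q = 5100 rad/s; BW = Δω/(2π) = 811.7 Hz.

(a) f₀ = 2.051e+04 Hz  (b) Q = 25.27  (c) BW = 811.7 Hz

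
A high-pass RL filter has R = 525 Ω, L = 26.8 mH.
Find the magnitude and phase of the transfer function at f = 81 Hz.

Step 1 — Angular frequency: ω = 2π·81 = 508.9 rad/s.
Step 2 — Transfer function: H(jω) = jωL/(R + jωL).
Step 3 — Numerator jωL = j·13.64; denominator R + jωL = 525 + j13.64.
Step 4 — H = 0.0006745 + j0.02596.
Step 5 — Magnitude: |H| = 0.02597 (-31.7 dB); phase: φ = 88.5°.

|H| = 0.02597 (-31.7 dB), φ = 88.5°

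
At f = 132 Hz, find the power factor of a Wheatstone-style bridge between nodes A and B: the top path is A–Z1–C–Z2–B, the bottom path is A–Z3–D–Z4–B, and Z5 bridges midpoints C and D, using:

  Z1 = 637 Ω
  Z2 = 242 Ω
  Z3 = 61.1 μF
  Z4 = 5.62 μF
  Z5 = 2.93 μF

Step 1 — Angular frequency: ω = 2π·f = 2π·132 = 829.4 rad/s.
Step 2 — Component impedances:
  Z1: Z = R = 637 Ω
  Z2: Z = R = 242 Ω
  Z3: Z = 1/(jωC) = -j/(ω·C) = 0 - j19.73 Ω
  Z4: Z = 1/(jωC) = -j/(ω·C) = 0 - j214.5 Ω
  Z5: Z = 1/(jωC) = -j/(ω·C) = 0 - j411.5 Ω
Step 3 — Bridge requires nodal analysis (the Z5 bridge couples midpoints C and D, so the two paths cannot be reduced to a simple series/parallel combination). Setting node B to ground and injecting 1 A at node A, the 3-node admittance system at A, C, D solves to V_A = Z_AB = 52.48 - j181.4 Ω = 188.8∠-73.9° Ω.
Step 4 — Power factor: PF = cos(φ) = Re(Z)/|Z| = 52.483/188.84 = 0.2779.
Step 5 — Type: Im(Z) = -181.4 ⇒ leading (phase φ = -73.9°).

PF = 0.2779 (leading, φ = -73.9°)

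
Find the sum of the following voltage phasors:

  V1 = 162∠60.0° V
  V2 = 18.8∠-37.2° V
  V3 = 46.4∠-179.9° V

Step 1 — Convert each phasor to rectangular form:
  V1 = 162·(cos(60.0°) + j·sin(60.0°)) = 81 + j140.3 V
  V2 = 18.8·(cos(-37.2°) + j·sin(-37.2°)) = 14.97 - j11.37 V
  V3 = 46.4·(cos(-179.9°) + j·sin(-179.9°)) = -46.4 - j0.08098 V
Step 2 — Sum components: V_total = 49.57 + j128.8 V.
Step 3 — Convert to polar: |V_total| = 138.1 V, ∠V_total = 69.0°.

V_total = 138.1∠69.0° V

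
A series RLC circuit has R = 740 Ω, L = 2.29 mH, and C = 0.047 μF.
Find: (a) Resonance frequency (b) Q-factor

Step 1 — Resonance condition Im(Z)=0 gives ω₀ = 1/√(LC).
Step 2 — ω₀ = 1/√(0.00229·4.7e-08) = 9.639e+04 rad/s.
Step 3 — f₀ = ω₀/(2π) = 1.534e+04 Hz.
Step 4 — Series Q: Q = ω₀L/R = 9.639e+04·0.00229/740 = 0.2983.

(a) f₀ = 1.534e+04 Hz  (b) Q = 0.2983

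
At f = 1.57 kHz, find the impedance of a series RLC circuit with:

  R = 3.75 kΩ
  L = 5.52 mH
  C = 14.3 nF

Step 1 — Angular frequency: ω = 2π·f = 2π·1570 = 9865 rad/s.
Step 2 — Component impedances:
  R: Z = R = 3750 Ω
  L: Z = jωL = j·9865·0.00552 = 0 + j54.45 Ω
  C: Z = 1/(jωC) = -j/(ω·C) = 0 - j7089 Ω
Step 3 — Series combination: Z_total = R + L + C = 3750 - j7035 Ω = 7972∠-61.9° Ω.

Z = 3750 - j7035 Ω = 7972∠-61.9° Ω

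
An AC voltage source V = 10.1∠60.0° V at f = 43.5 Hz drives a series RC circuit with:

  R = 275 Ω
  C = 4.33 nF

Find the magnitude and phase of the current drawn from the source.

Step 1 — Angular frequency: ω = 2π·f = 2π·43.5 = 273.3 rad/s.
Step 2 — Component impedances:
  R: Z = R = 275 Ω
  C: Z = 1/(jωC) = -j/(ω·C) = 0 - j8.45e+05 Ω
Step 3 — Series combination: Z_total = R + C = 275 - j8.45e+05 Ω = 8.45e+05∠-90.0° Ω.
Step 4 — Source phasor: V = 10.1∠60.0° V = 5.05 + j8.747 V.
Step 5 — Ohm's law: I = V / Z_total = (5.05 + j8.747) / (275 - j8.45e+05) = -1.035e-05 + j5.98e-06 A.
Step 6 — Convert to polar: |I| = 1.195e-05 A, ∠I = 150.0°.

I = 1.195e-05∠150.0° A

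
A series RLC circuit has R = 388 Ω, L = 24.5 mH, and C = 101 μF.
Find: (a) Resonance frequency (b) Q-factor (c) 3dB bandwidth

Step 1 — Resonance: ω₀ = 1/√(LC) = 1/√(0.0245·0.000101) = 635.7 rad/s.
Step 2 — f₀ = ω₀/(2π) = 101.2 Hz.
Step 3 — Series Q: Q = ω₀L/R = 635.7·0.0245/388 = 0.04014.
Step 4 — Bandwidth: Δω = ω₀/Q = 1.584e+04 rad/s; BW = Δω/(2π) = 2520 Hz.

(a) f₀ = 101.2 Hz  (b) Q = 0.04014  (c) BW = 2520 Hz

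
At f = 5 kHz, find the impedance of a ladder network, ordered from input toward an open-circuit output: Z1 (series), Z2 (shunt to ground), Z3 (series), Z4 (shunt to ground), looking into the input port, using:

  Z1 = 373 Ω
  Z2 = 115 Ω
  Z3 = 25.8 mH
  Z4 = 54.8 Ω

Step 1 — Angular frequency: ω = 2π·f = 2π·5000 = 3.142e+04 rad/s.
Step 2 — Component impedances:
  Z1: Z = R = 373 Ω
  Z2: Z = R = 115 Ω
  Z3: Z = jωL = j·3.142e+04·0.0258 = 0 + j810.5 Ω
  Z4: Z = R = 54.8 Ω
Step 3 — Ladder network (open output): work backward from the far end, alternating series and parallel combinations. Z_in = 484.7 + j15.63 Ω = 485∠1.8° Ω.

Z = 484.7 + j15.63 Ω = 485∠1.8° Ω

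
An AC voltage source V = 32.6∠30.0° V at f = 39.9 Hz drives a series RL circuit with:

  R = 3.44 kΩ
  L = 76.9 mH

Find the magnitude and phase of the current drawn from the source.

Step 1 — Angular frequency: ω = 2π·f = 2π·39.9 = 250.7 rad/s.
Step 2 — Component impedances:
  R: Z = R = 3440 Ω
  L: Z = jωL = j·250.7·0.0769 = 0 + j19.28 Ω
Step 3 — Series combination: Z_total = R + L = 3440 + j19.28 Ω = 3440∠0.3° Ω.
Step 4 — Source phasor: V = 32.6∠30.0° V = 28.23 + j16.3 V.
Step 5 — Ohm's law: I = V / Z_total = (28.23 + j16.3) / (3440 + j19.28) = 0.008233 + j0.004692 A.
Step 6 — Convert to polar: |I| = 0.009477 A, ∠I = 29.7°.

I = 0.009477∠29.7° A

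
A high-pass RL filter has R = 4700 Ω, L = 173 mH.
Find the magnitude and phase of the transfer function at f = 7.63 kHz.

Step 1 — Angular frequency: ω = 2π·7630 = 4.794e+04 rad/s.
Step 2 — Transfer function: H(jω) = jωL/(R + jωL).
Step 3 — Numerator jωL = j·8294; denominator R + jωL = 4700 + j8294.
Step 4 — H = 0.7569 + j0.4289.
Step 5 — Magnitude: |H| = 0.87 (-1.2 dB); phase: φ = 29.5°.

|H| = 0.87 (-1.2 dB), φ = 29.5°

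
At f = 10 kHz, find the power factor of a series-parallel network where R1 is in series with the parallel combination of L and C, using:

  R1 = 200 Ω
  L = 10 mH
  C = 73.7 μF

Step 1 — Angular frequency: ω = 2π·f = 2π·1e+04 = 6.283e+04 rad/s.
Step 2 — Component impedances:
  R1: Z = R = 200 Ω
  L: Z = jωL = j·6.283e+04·0.01 = 0 + j628.3 Ω
  C: Z = 1/(jωC) = -j/(ω·C) = 0 - j0.2159 Ω
Step 3 — Parallel branch: L || C = 1/(1/L + 1/C) = 0 - j0.216 Ω.
Step 4 — Series with R1: Z_total = R1 + (L || C) = 200 - j0.216 Ω = 200∠-0.1° Ω.
Step 5 — Power factor: PF = cos(φ) = Re(Z)/|Z| = 200/200 = 1.
Step 6 — Type: Im(Z) = -0.216 ⇒ leading (phase φ = -0.1°).

PF = 1 (leading, φ = -0.1°)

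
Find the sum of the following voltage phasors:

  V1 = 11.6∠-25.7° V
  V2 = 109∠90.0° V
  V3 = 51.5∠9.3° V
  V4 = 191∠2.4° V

Step 1 — Convert each phasor to rectangular form:
  V1 = 11.6·(cos(-25.7°) + j·sin(-25.7°)) = 10.45 - j5.03 V
  V2 = 109·(cos(90.0°) + j·sin(90.0°)) = 0 + j109 V
  V3 = 51.5·(cos(9.3°) + j·sin(9.3°)) = 50.82 + j8.323 V
  V4 = 191·(cos(2.4°) + j·sin(2.4°)) = 190.8 + j7.998 V
Step 2 — Sum components: V_total = 252.1 + j120.3 V.
Step 3 — Convert to polar: |V_total| = 279.3 V, ∠V_total = 25.5°.

V_total = 279.3∠25.5° V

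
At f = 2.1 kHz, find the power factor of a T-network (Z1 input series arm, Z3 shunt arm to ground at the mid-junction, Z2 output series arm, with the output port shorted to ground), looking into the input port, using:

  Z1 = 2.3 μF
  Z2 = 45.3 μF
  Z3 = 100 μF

Step 1 — Angular frequency: ω = 2π·f = 2π·2100 = 1.319e+04 rad/s.
Step 2 — Component impedances:
  Z1: Z = 1/(jωC) = -j/(ω·C) = 0 - j32.95 Ω
  Z2: Z = 1/(jωC) = -j/(ω·C) = 0 - j1.673 Ω
  Z3: Z = 1/(jωC) = -j/(ω·C) = 0 - j0.7579 Ω
Step 3 — With the output port shorted to ground, the output series arm Z2 runs from the junction to ground; the shunt arm Z3 also runs from the junction to ground. They appear in parallel: Z3 || Z2 = 0 - j0.5216 Ω.
Step 4 — Series with input arm Z1: Z_in = Z1 + (Z3 || Z2) = 0 - j33.47 Ω = 33.47∠-90.0° Ω.
Step 5 — Power factor: PF = cos(φ) = Re(Z)/|Z| = 0/33.47 = 0.
Step 6 — Type: Im(Z) = -33.47 ⇒ leading (phase φ = -90.0°).

PF = 0 (leading, φ = -90.0°)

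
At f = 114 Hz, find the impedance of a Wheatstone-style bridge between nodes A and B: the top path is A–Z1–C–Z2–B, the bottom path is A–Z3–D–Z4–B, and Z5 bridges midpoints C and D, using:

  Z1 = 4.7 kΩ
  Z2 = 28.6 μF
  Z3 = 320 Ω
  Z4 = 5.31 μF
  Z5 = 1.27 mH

Step 1 — Angular frequency: ω = 2π·f = 2π·114 = 716.3 rad/s.
Step 2 — Component impedances:
  Z1: Z = R = 4700 Ω
  Z2: Z = 1/(jωC) = -j/(ω·C) = 0 - j48.81 Ω
  Z3: Z = R = 320 Ω
  Z4: Z = 1/(jωC) = -j/(ω·C) = 0 - j262.9 Ω
  Z5: Z = jωL = j·716.3·0.00127 = 0 + j0.9097 Ω
Step 3 — Bridge requires nodal analysis (the Z5 bridge couples midpoints C and D, so the two paths cannot be reduced to a simple series/parallel combination). Setting node B to ground and injecting 1 A at node A, the 3-node admittance system at A, C, D solves to V_A = Z_AB = 299.6 - j40.62 Ω = 302.3∠-7.7° Ω.

Z = 299.6 - j40.62 Ω = 302.3∠-7.7° Ω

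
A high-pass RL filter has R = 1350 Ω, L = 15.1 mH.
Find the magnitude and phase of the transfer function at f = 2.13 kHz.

Step 1 — Angular frequency: ω = 2π·2130 = 1.338e+04 rad/s.
Step 2 — Transfer function: H(jω) = jωL/(R + jωL).
Step 3 — Numerator jωL = j·202.1; denominator R + jωL = 1350 + j202.1.
Step 4 — H = 0.02192 + j0.1464.
Step 5 — Magnitude: |H| = 0.148 (-16.6 dB); phase: φ = 81.5°.

|H| = 0.148 (-16.6 dB), φ = 81.5°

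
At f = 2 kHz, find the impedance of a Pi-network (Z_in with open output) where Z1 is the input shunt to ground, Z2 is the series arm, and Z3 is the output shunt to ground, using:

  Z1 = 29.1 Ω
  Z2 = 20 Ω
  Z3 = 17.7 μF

Step 1 — Angular frequency: ω = 2π·f = 2π·2000 = 1.257e+04 rad/s.
Step 2 — Component impedances:
  Z1: Z = R = 29.1 Ω
  Z2: Z = R = 20 Ω
  Z3: Z = 1/(jωC) = -j/(ω·C) = 0 - j4.496 Ω
Step 3 — With open output, the series arm Z2 and the output shunt Z3 appear in series to ground: Z2 + Z3 = 20 - j4.496 Ω.
Step 4 — Parallel with input shunt Z1: Z_in = Z1 || (Z2 + Z3) = 12 - j1.566 Ω = 12.1∠-7.4° Ω.

Z = 12 - j1.566 Ω = 12.1∠-7.4° Ω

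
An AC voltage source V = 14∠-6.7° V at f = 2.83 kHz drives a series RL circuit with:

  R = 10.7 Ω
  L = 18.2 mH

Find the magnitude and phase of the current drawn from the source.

Step 1 — Angular frequency: ω = 2π·f = 2π·2830 = 1.778e+04 rad/s.
Step 2 — Component impedances:
  R: Z = R = 10.7 Ω
  L: Z = jωL = j·1.778e+04·0.0182 = 0 + j323.6 Ω
Step 3 — Series combination: Z_total = R + L = 10.7 + j323.6 Ω = 323.8∠88.1° Ω.
Step 4 — Source phasor: V = 14∠-6.7° V = 13.9 - j1.633 V.
Step 5 — Ohm's law: I = V / Z_total = (13.9 - j1.633) / (10.7 + j323.6) = -0.003623 - j0.04308 A.
Step 6 — Convert to polar: |I| = 0.04324 A, ∠I = -94.8°.

I = 0.04324∠-94.8° A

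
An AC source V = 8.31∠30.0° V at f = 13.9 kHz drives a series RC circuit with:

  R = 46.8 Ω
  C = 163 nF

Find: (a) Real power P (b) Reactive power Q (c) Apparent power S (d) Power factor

Step 1 — Angular frequency: ω = 2π·f = 2π·1.39e+04 = 8.734e+04 rad/s.
Step 2 — Component impedances:
  R: Z = R = 46.8 Ω
  C: Z = 1/(jωC) = -j/(ω·C) = 0 - j70.25 Ω
Step 3 — Series combination: Z_total = R + C = 46.8 - j70.25 Ω = 84.41∠-56.3° Ω.
Step 4 — Source phasor: V = 8.31∠30.0° V = 7.197 + j4.155 V.
Step 5 — Current: I = V / Z = 0.006307 + j0.09825 A = 0.09845∠86.3° A.
Step 6 — Complex power: S = V·I* = 0.4536 - j0.6809 VA.
Step 7 — Real power: P = Re(S) = 0.4536 W.
Step 8 — Reactive power: Q = Im(S) = -0.6809 VAR.
Step 9 — Apparent power: |S| = 0.8181 VA.
Step 10 — Power factor: PF = P/|S| = 0.5545 (leading).

(a) P = 0.4536 W  (b) Q = -0.6809 VAR  (c) S = 0.8181 VA  (d) PF = 0.5545 (leading)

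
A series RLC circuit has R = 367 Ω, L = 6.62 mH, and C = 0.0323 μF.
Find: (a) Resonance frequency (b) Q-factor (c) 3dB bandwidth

Step 1 — Resonance: ω₀ = 1/√(LC) = 1/√(0.00662·3.23e-08) = 6.839e+04 rad/s.
Step 2 — f₀ = ω₀/(2π) = 1.088e+04 Hz.
Step 3 — Series Q: Q = ω₀L/R = 6.839e+04·0.00662/367 = 1.234.
Step 4 — Bandwidth: Δω = ω₀/Q = 5.544e+04 rad/s; BW = Δω/(2π) = 8823 Hz.

(a) f₀ = 1.088e+04 Hz  (b) Q = 1.234  (c) BW = 8823 Hz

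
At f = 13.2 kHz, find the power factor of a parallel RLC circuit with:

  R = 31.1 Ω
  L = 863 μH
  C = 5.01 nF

Step 1 — Angular frequency: ω = 2π·f = 2π·1.32e+04 = 8.294e+04 rad/s.
Step 2 — Component impedances:
  R: Z = R = 31.1 Ω
  L: Z = jωL = j·8.294e+04·0.000863 = 0 + j71.58 Ω
  C: Z = 1/(jωC) = -j/(ω·C) = 0 - j2407 Ω
Step 3 — Parallel combination: 1/Z_total = 1/R + 1/L + 1/C; Z_total = 26.41 + j11.13 Ω = 28.66∠22.9° Ω.
Step 4 — Power factor: PF = cos(φ) = Re(Z)/|Z| = 26.41/28.66 = 0.9215.
Step 5 — Type: Im(Z) = 11.13 ⇒ lagging (phase φ = 22.9°).

PF = 0.9215 (lagging, φ = 22.9°)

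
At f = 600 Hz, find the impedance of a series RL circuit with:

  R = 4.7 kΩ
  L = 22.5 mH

Step 1 — Angular frequency: ω = 2π·f = 2π·600 = 3770 rad/s.
Step 2 — Component impedances:
  R: Z = R = 4700 Ω
  L: Z = jωL = j·3770·0.0225 = 0 + j84.82 Ω
Step 3 — Series combination: Z_total = R + L = 4700 + j84.82 Ω = 4701∠1.0° Ω.

Z = 4700 + j84.82 Ω = 4701∠1.0° Ω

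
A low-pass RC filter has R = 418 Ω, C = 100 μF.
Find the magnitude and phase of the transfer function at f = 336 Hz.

Step 1 — Angular frequency: ω = 2π·336 = 2111 rad/s.
Step 2 — Transfer function: H(jω) = 1/(1 + jωRC).
Step 3 — Denominator: 1 + jωRC = 1 + j·2111·418·0.0001 = 1 + j88.25.
Step 4 — H = 0.0001284 - j0.01133.
Step 5 — Magnitude: |H| = 0.01133 (-38.9 dB); phase: φ = -89.4°.

|H| = 0.01133 (-38.9 dB), φ = -89.4°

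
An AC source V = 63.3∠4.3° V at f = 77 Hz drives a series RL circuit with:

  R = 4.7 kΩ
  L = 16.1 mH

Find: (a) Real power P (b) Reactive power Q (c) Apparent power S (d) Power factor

Step 1 — Angular frequency: ω = 2π·f = 2π·77 = 483.8 rad/s.
Step 2 — Component impedances:
  R: Z = R = 4700 Ω
  L: Z = jωL = j·483.8·0.0161 = 0 + j7.789 Ω
Step 3 — Series combination: Z_total = R + L = 4700 + j7.789 Ω = 4700∠0.1° Ω.
Step 4 — Source phasor: V = 63.3∠4.3° V = 63.12 + j4.746 V.
Step 5 — Current: I = V / Z = 0.01343 + j0.0009876 A = 0.01347∠4.2° A.
Step 6 — Complex power: S = V·I* = 0.8525 + j0.001413 VA.
Step 7 — Real power: P = Re(S) = 0.8525 W.
Step 8 — Reactive power: Q = Im(S) = 0.001413 VAR.
Step 9 — Apparent power: |S| = 0.8525 VA.
Step 10 — Power factor: PF = P/|S| = 1 (lagging).

(a) P = 0.8525 W  (b) Q = 0.001413 VAR  (c) S = 0.8525 VA  (d) PF = 1 (lagging)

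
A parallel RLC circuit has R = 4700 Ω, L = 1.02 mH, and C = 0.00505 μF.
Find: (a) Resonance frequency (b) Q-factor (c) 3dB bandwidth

Step 1 — Resonance: ω₀ = 1/√(LC) = 1/√(0.00102·5.05e-09) = 4.406e+05 rad/s.
Step 2 — f₀ = ω₀/(2π) = 7.013e+04 Hz.
Step 3 — Parallel Q: Q = R/(ω₀L) = 4700/(4.406e+05·0.00102) = 10.46.
Step 4 — Bandwidth: Δω = ω₀/Q = 4.213e+04 rad/s; BW = Δω/(2π) = 6705 Hz.

(a) f₀ = 7.013e+04 Hz  (b) Q = 10.46  (c) BW = 6705 Hz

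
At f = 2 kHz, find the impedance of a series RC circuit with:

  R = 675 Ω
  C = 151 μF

Step 1 — Angular frequency: ω = 2π·f = 2π·2000 = 1.257e+04 rad/s.
Step 2 — Component impedances:
  R: Z = R = 675 Ω
  C: Z = 1/(jωC) = -j/(ω·C) = 0 - j0.527 Ω
Step 3 — Series combination: Z_total = R + C = 675 - j0.527 Ω = 675∠-0.0° Ω.

Z = 675 - j0.527 Ω = 675∠-0.0° Ω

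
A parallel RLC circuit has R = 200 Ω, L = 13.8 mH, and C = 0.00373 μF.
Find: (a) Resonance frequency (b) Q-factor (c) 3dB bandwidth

Step 1 — Resonance: ω₀ = 1/√(LC) = 1/√(0.0138·3.73e-09) = 1.394e+05 rad/s.
Step 2 — f₀ = ω₀/(2π) = 2.218e+04 Hz.
Step 3 — Parallel Q: Q = R/(ω₀L) = 200/(1.394e+05·0.0138) = 0.104.
Step 4 — Bandwidth: Δω = ω₀/Q = 1.34e+06 rad/s; BW = Δω/(2π) = 2.133e+05 Hz.

(a) f₀ = 2.218e+04 Hz  (b) Q = 0.104  (c) BW = 2.133e+05 Hz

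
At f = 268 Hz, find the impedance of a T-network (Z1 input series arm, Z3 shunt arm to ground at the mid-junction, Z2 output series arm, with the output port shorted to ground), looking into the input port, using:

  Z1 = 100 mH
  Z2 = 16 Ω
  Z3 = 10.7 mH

Step 1 — Angular frequency: ω = 2π·f = 2π·268 = 1684 rad/s.
Step 2 — Component impedances:
  Z1: Z = jωL = j·1684·0.1 = 0 + j168.4 Ω
  Z2: Z = R = 16 Ω
  Z3: Z = jωL = j·1684·0.0107 = 0 + j18.02 Ω
Step 3 — With the output port shorted to ground, the output series arm Z2 runs from the junction to ground; the shunt arm Z3 also runs from the junction to ground. They appear in parallel: Z3 || Z2 = 8.946 + j7.944 Ω.
Step 4 — Series with input arm Z1: Z_in = Z1 + (Z3 || Z2) = 8.946 + j176.3 Ω = 176.6∠87.1° Ω.

Z = 8.946 + j176.3 Ω = 176.6∠87.1° Ω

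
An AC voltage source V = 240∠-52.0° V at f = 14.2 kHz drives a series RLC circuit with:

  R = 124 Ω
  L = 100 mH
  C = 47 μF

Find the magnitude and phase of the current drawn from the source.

Step 1 — Angular frequency: ω = 2π·f = 2π·1.42e+04 = 8.922e+04 rad/s.
Step 2 — Component impedances:
  R: Z = R = 124 Ω
  L: Z = jωL = j·8.922e+04·0.1 = 0 + j8922 Ω
  C: Z = 1/(jωC) = -j/(ω·C) = 0 - j0.2385 Ω
Step 3 — Series combination: Z_total = R + L + C = 124 + j8922 Ω = 8923∠89.2° Ω.
Step 4 — Source phasor: V = 240∠-52.0° V = 147.8 - j189.1 V.
Step 5 — Ohm's law: I = V / Z_total = (147.8 - j189.1) / (124 + j8922) = -0.02096 - j0.01685 A.
Step 6 — Convert to polar: |I| = 0.0269 A, ∠I = -141.2°.

I = 0.0269∠-141.2° A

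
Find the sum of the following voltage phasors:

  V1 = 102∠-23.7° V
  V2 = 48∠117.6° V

Step 1 — Convert each phasor to rectangular form:
  V1 = 102·(cos(-23.7°) + j·sin(-23.7°)) = 93.4 - j41 V
  V2 = 48·(cos(117.6°) + j·sin(117.6°)) = -22.24 + j42.54 V
Step 2 — Sum components: V_total = 71.16 + j1.539 V.
Step 3 — Convert to polar: |V_total| = 71.18 V, ∠V_total = 1.2°.

V_total = 71.18∠1.2° V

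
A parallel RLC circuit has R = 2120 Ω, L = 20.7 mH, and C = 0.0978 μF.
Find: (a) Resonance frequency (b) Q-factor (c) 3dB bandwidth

Step 1 — Resonance: ω₀ = 1/√(LC) = 1/√(0.0207·9.78e-08) = 2.223e+04 rad/s.
Step 2 — f₀ = ω₀/(2π) = 3537 Hz.
Step 3 — Parallel Q: Q = R/(ω₀L) = 2120/(2.223e+04·0.0207) = 4.608.
Step 4 — Bandwidth: Δω = ω₀/Q = 4823 rad/s; BW = Δω/(2π) = 767.6 Hz.

(a) f₀ = 3537 Hz  (b) Q = 4.608  (c) BW = 767.6 Hz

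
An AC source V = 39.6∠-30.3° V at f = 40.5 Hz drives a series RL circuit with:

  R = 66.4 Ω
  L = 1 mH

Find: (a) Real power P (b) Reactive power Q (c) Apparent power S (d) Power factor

Step 1 — Angular frequency: ω = 2π·f = 2π·40.5 = 254.5 rad/s.
Step 2 — Component impedances:
  R: Z = R = 66.4 Ω
  L: Z = jωL = j·254.5·0.001 = 0 + j0.2545 Ω
Step 3 — Series combination: Z_total = R + L = 66.4 + j0.2545 Ω = 66.4∠0.2° Ω.
Step 4 — Source phasor: V = 39.6∠-30.3° V = 34.19 - j19.98 V.
Step 5 — Current: I = V / Z = 0.5138 - j0.3029 A = 0.5964∠-30.5° A.
Step 6 — Complex power: S = V·I* = 23.62 + j0.09051 VA.
Step 7 — Real power: P = Re(S) = 23.62 W.
Step 8 — Reactive power: Q = Im(S) = 0.09051 VAR.
Step 9 — Apparent power: |S| = 23.62 VA.
Step 10 — Power factor: PF = P/|S| = 1 (lagging).

(a) P = 23.62 W  (b) Q = 0.09051 VAR  (c) S = 23.62 VA  (d) PF = 1 (lagging)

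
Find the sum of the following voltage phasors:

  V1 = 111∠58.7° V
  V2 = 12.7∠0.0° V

Step 1 — Convert each phasor to rectangular form:
  V1 = 111·(cos(58.7°) + j·sin(58.7°)) = 57.67 + j94.84 V
  V2 = 12.7·(cos(0.0°) + j·sin(0.0°)) = 12.7 V
Step 2 — Sum components: V_total = 70.37 + j94.84 V.
Step 3 — Convert to polar: |V_total| = 118.1 V, ∠V_total = 53.4°.

V_total = 118.1∠53.4° V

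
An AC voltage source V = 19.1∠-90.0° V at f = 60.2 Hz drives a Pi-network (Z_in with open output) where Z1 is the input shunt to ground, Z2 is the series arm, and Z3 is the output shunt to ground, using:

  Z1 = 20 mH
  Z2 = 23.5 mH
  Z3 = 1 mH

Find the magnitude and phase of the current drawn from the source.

Step 1 — Angular frequency: ω = 2π·f = 2π·60.2 = 378.2 rad/s.
Step 2 — Component impedances:
  Z1: Z = jωL = j·378.2·0.02 = 0 + j7.565 Ω
  Z2: Z = jωL = j·378.2·0.0235 = 0 + j8.889 Ω
  Z3: Z = jωL = j·378.2·0.001 = 0 + j0.3782 Ω
Step 3 — With open output, the series arm Z2 and the output shunt Z3 appear in series to ground: Z2 + Z3 = 0 + j9.267 Ω.
Step 4 — Parallel with input shunt Z1: Z_in = Z1 || (Z2 + Z3) = 0 + j4.165 Ω = 4.165∠90.0° Ω.
Step 5 — Source phasor: V = 19.1∠-90.0° V = 0 - j19.1 V.
Step 6 — Ohm's law: I = V / Z_total = (0 - j19.1) / (0 + j4.165) = -4.586 A.
Step 7 — Convert to polar: |I| = 4.586 A, ∠I = -180.0°.

I = 4.586∠-180.0° A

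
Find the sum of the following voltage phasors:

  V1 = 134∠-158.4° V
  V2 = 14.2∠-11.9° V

Step 1 — Convert each phasor to rectangular form:
  V1 = 134·(cos(-158.4°) + j·sin(-158.4°)) = -124.6 - j49.33 V
  V2 = 14.2·(cos(-11.9°) + j·sin(-11.9°)) = 13.89 - j2.928 V
Step 2 — Sum components: V_total = -110.7 - j52.26 V.
Step 3 — Convert to polar: |V_total| = 122.4 V, ∠V_total = -154.7°.

V_total = 122.4∠-154.7° V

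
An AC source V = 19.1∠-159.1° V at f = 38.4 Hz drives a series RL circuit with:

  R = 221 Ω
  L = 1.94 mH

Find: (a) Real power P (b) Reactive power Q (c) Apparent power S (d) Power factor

Step 1 — Angular frequency: ω = 2π·f = 2π·38.4 = 241.3 rad/s.
Step 2 — Component impedances:
  R: Z = R = 221 Ω
  L: Z = jωL = j·241.3·0.00194 = 0 + j0.4681 Ω
Step 3 — Series combination: Z_total = R + L = 221 + j0.4681 Ω = 221∠0.1° Ω.
Step 4 — Source phasor: V = 19.1∠-159.1° V = -17.84 - j6.814 V.
Step 5 — Current: I = V / Z = -0.0808 - j0.03066 A = 0.08643∠-159.2° A.
Step 6 — Complex power: S = V·I* = 1.651 + j0.003496 VA.
Step 7 — Real power: P = Re(S) = 1.651 W.
Step 8 — Reactive power: Q = Im(S) = 0.003496 VAR.
Step 9 — Apparent power: |S| = 1.651 VA.
Step 10 — Power factor: PF = P/|S| = 1 (lagging).

(a) P = 1.651 W  (b) Q = 0.003496 VAR  (c) S = 1.651 VA  (d) PF = 1 (lagging)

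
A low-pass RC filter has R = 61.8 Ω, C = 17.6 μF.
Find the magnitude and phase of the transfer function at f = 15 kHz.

Step 1 — Angular frequency: ω = 2π·1.5e+04 = 9.425e+04 rad/s.
Step 2 — Transfer function: H(jω) = 1/(1 + jωRC).
Step 3 — Denominator: 1 + jωRC = 1 + j·9.425e+04·61.8·1.76e-05 = 1 + j102.5.
Step 4 — H = 9.515e-05 - j0.009754.
Step 5 — Magnitude: |H| = 0.009755 (-40.2 dB); phase: φ = -89.4°.

|H| = 0.009755 (-40.2 dB), φ = -89.4°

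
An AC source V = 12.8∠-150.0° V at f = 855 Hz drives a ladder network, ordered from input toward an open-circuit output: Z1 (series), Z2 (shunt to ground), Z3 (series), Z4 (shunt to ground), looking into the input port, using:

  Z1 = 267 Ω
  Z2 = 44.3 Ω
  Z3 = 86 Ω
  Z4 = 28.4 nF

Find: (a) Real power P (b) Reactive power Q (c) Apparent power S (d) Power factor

Step 1 — Angular frequency: ω = 2π·f = 2π·855 = 5372 rad/s.
Step 2 — Component impedances:
  Z1: Z = R = 267 Ω
  Z2: Z = R = 44.3 Ω
  Z3: Z = R = 86 Ω
  Z4: Z = 1/(jωC) = -j/(ω·C) = 0 - j6554 Ω
Step 3 — Ladder network (open output): work backward from the far end, alternating series and parallel combinations. Z_in = 311.3 - j0.2993 Ω = 311.3∠-0.1° Ω.
Step 4 — Source phasor: V = 12.8∠-150.0° V = -11.09 - j6.4 V.
Step 5 — Current: I = V / Z = -0.03559 - j0.02059 A = 0.04112∠-149.9° A.
Step 6 — Complex power: S = V·I* = 0.5263 - j0.000506 VA.
Step 7 — Real power: P = Re(S) = 0.5263 W.
Step 8 — Reactive power: Q = Im(S) = -0.000506 VAR.
Step 9 — Apparent power: |S| = 0.5263 VA.
Step 10 — Power factor: PF = P/|S| = 1 (leading).

(a) P = 0.5263 W  (b) Q = -0.000506 VAR  (c) S = 0.5263 VA  (d) PF = 1 (leading)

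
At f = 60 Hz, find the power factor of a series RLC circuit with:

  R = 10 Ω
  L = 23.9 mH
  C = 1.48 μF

Step 1 — Angular frequency: ω = 2π·f = 2π·60 = 377 rad/s.
Step 2 — Component impedances:
  R: Z = R = 10 Ω
  L: Z = jωL = j·377·0.0239 = 0 + j9.01 Ω
  C: Z = 1/(jωC) = -j/(ω·C) = 0 - j1792 Ω
Step 3 — Series combination: Z_total = R + L + C = 10 - j1783 Ω = 1783∠-89.7° Ω.
Step 4 — Power factor: PF = cos(φ) = Re(Z)/|Z| = 10/1783.3 = 0.005608.
Step 5 — Type: Im(Z) = -1783 ⇒ leading (phase φ = -89.7°).

PF = 0.005608 (leading, φ = -89.7°)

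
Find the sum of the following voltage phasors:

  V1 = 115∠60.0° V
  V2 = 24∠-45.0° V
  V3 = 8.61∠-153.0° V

Step 1 — Convert each phasor to rectangular form:
  V1 = 115·(cos(60.0°) + j·sin(60.0°)) = 57.5 + j99.59 V
  V2 = 24·(cos(-45.0°) + j·sin(-45.0°)) = 16.97 - j16.97 V
  V3 = 8.61·(cos(-153.0°) + j·sin(-153.0°)) = -7.672 - j3.909 V
Step 2 — Sum components: V_total = 66.8 + j78.71 V.
Step 3 — Convert to polar: |V_total| = 103.2 V, ∠V_total = 49.7°.

V_total = 103.2∠49.7° V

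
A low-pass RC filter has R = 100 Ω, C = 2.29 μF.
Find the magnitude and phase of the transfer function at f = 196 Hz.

Step 1 — Angular frequency: ω = 2π·196 = 1232 rad/s.
Step 2 — Transfer function: H(jω) = 1/(1 + jωRC).
Step 3 — Denominator: 1 + jωRC = 1 + j·1232·100·2.29e-06 = 1 + j0.282.
Step 4 — H = 0.9263 - j0.2612.
Step 5 — Magnitude: |H| = 0.9625 (-0.3 dB); phase: φ = -15.7°.

|H| = 0.9625 (-0.3 dB), φ = -15.7°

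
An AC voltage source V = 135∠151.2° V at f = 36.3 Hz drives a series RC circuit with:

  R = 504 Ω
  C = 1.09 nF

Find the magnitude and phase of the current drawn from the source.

Step 1 — Angular frequency: ω = 2π·f = 2π·36.3 = 228.1 rad/s.
Step 2 — Component impedances:
  R: Z = R = 504 Ω
  C: Z = 1/(jωC) = -j/(ω·C) = 0 - j4.022e+06 Ω
Step 3 — Series combination: Z_total = R + C = 504 - j4.022e+06 Ω = 4.022e+06∠-90.0° Ω.
Step 4 — Source phasor: V = 135∠151.2° V = -118.3 + j65.04 V.
Step 5 — Ohm's law: I = V / Z_total = (-118.3 + j65.04) / (504 - j4.022e+06) = -1.617e-05 - j2.941e-05 A.
Step 6 — Convert to polar: |I| = 3.356e-05 A, ∠I = -118.8°.

I = 3.356e-05∠-118.8° A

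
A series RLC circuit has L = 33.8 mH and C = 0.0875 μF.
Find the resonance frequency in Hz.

Step 1 — Resonance condition Im(Z)=0 gives ω₀ = 1/√(LC).
Step 2 — ω₀ = 1/√(0.0338·8.75e-08) = 1.839e+04 rad/s.
Step 3 — f₀ = ω₀/(2π) = 2927 Hz.

f₀ = 2927 Hz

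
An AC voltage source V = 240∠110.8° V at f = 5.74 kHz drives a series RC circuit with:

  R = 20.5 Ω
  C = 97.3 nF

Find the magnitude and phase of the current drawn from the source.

Step 1 — Angular frequency: ω = 2π·f = 2π·5740 = 3.607e+04 rad/s.
Step 2 — Component impedances:
  R: Z = R = 20.5 Ω
  C: Z = 1/(jωC) = -j/(ω·C) = 0 - j285 Ω
Step 3 — Series combination: Z_total = R + C = 20.5 - j285 Ω = 285.7∠-85.9° Ω.
Step 4 — Source phasor: V = 240∠110.8° V = -85.23 + j224.4 V.
Step 5 — Ohm's law: I = V / Z_total = (-85.23 + j224.4) / (20.5 - j285) = -0.8047 - j0.2412 A.
Step 6 — Convert to polar: |I| = 0.84 A, ∠I = -163.3°.

I = 0.84∠-163.3° A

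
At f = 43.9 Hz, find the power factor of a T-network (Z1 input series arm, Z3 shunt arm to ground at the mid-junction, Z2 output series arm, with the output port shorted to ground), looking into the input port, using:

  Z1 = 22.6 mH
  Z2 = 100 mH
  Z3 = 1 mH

Step 1 — Angular frequency: ω = 2π·f = 2π·43.9 = 275.8 rad/s.
Step 2 — Component impedances:
  Z1: Z = jωL = j·275.8·0.0226 = 0 + j6.234 Ω
  Z2: Z = jωL = j·275.8·0.1 = 0 + j27.58 Ω
  Z3: Z = jωL = j·275.8·0.001 = 0 + j0.2758 Ω
Step 3 — With the output port shorted to ground, the output series arm Z2 runs from the junction to ground; the shunt arm Z3 also runs from the junction to ground. They appear in parallel: Z3 || Z2 = 0 + j0.2731 Ω.
Step 4 — Series with input arm Z1: Z_in = Z1 + (Z3 || Z2) = 0 + j6.507 Ω = 6.507∠90.0° Ω.
Step 5 — Power factor: PF = cos(φ) = Re(Z)/|Z| = 0/6.507 = 0.
Step 6 — Type: Im(Z) = 6.507 ⇒ lagging (phase φ = 90.0°).

PF = 0 (lagging, φ = 90.0°)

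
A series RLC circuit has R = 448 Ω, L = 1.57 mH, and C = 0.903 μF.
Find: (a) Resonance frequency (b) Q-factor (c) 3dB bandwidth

Step 1 — Resonance: ω₀ = 1/√(LC) = 1/√(0.00157·9.03e-07) = 2.656e+04 rad/s.
Step 2 — f₀ = ω₀/(2π) = 4227 Hz.
Step 3 — Series Q: Q = ω₀L/R = 2.656e+04·0.00157/448 = 0.09307.
Step 4 — Bandwidth: Δω = ω₀/Q = 2.854e+05 rad/s; BW = Δω/(2π) = 4.541e+04 Hz.

(a) f₀ = 4227 Hz  (b) Q = 0.09307  (c) BW = 4.541e+04 Hz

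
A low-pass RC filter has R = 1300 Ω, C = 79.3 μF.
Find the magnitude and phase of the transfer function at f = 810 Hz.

Step 1 — Angular frequency: ω = 2π·810 = 5089 rad/s.
Step 2 — Transfer function: H(jω) = 1/(1 + jωRC).
Step 3 — Denominator: 1 + jωRC = 1 + j·5089·1300·7.93e-05 = 1 + j524.7.
Step 4 — H = 3.633e-06 - j0.001906.
Step 5 — Magnitude: |H| = 0.001906 (-54.4 dB); phase: φ = -89.9°.

|H| = 0.001906 (-54.4 dB), φ = -89.9°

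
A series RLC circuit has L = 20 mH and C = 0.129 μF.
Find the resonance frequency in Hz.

Step 1 — Resonance condition Im(Z)=0 gives ω₀ = 1/√(LC).
Step 2 — ω₀ = 1/√(0.02·1.29e-07) = 1.969e+04 rad/s.
Step 3 — f₀ = ω₀/(2π) = 3133 Hz.

f₀ = 3133 Hz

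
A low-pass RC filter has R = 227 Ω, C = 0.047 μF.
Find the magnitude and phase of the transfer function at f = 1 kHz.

Step 1 — Angular frequency: ω = 2π·1000 = 6283 rad/s.
Step 2 — Transfer function: H(jω) = 1/(1 + jωRC).
Step 3 — Denominator: 1 + jωRC = 1 + j·6283·227·4.7e-08 = 1 + j0.06704.
Step 4 — H = 0.9955 - j0.06674.
Step 5 — Magnitude: |H| = 0.9978 (-0.0 dB); phase: φ = -3.8°.

|H| = 0.9978 (-0.0 dB), φ = -3.8°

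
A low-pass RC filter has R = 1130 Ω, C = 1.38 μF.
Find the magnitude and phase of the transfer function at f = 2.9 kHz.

Step 1 — Angular frequency: ω = 2π·2900 = 1.822e+04 rad/s.
Step 2 — Transfer function: H(jω) = 1/(1 + jωRC).
Step 3 — Denominator: 1 + jωRC = 1 + j·1.822e+04·1130·1.38e-06 = 1 + j28.41.
Step 4 — H = 0.001237 - j0.03515.
Step 5 — Magnitude: |H| = 0.03517 (-29.1 dB); phase: φ = -88.0°.

|H| = 0.03517 (-29.1 dB), φ = -88.0°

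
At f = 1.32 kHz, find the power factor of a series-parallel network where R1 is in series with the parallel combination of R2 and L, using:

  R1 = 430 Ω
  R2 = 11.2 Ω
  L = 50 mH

Step 1 — Angular frequency: ω = 2π·f = 2π·1320 = 8294 rad/s.
Step 2 — Component impedances:
  R1: Z = R = 430 Ω
  R2: Z = R = 11.2 Ω
  L: Z = jωL = j·8294·0.05 = 0 + j414.7 Ω
Step 3 — Parallel branch: R2 || L = 1/(1/R2 + 1/L) = 11.19 + j0.3023 Ω.
Step 4 — Series with R1: Z_total = R1 + (R2 || L) = 441.2 + j0.3023 Ω = 441.2∠0.0° Ω.
Step 5 — Power factor: PF = cos(φ) = Re(Z)/|Z| = 441.2/441.2 = 1.
Step 6 — Type: Im(Z) = 0.3023 ⇒ lagging (phase φ = 0.0°).

PF = 1 (lagging, φ = 0.0°)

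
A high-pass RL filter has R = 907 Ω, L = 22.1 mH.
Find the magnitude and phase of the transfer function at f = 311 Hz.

Step 1 — Angular frequency: ω = 2π·311 = 1954 rad/s.
Step 2 — Transfer function: H(jω) = jωL/(R + jωL).
Step 3 — Numerator jωL = j·43.18; denominator R + jωL = 907 + j43.18.
Step 4 — H = 0.002262 + j0.04751.
Step 5 — Magnitude: |H| = 0.04756 (-26.5 dB); phase: φ = 87.3°.

|H| = 0.04756 (-26.5 dB), φ = 87.3°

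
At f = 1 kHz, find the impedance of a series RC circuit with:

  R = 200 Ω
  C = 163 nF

Step 1 — Angular frequency: ω = 2π·f = 2π·1000 = 6283 rad/s.
Step 2 — Component impedances:
  R: Z = R = 200 Ω
  C: Z = 1/(jωC) = -j/(ω·C) = 0 - j976.4 Ω
Step 3 — Series combination: Z_total = R + C = 200 - j976.4 Ω = 996.7∠-78.4° Ω.

Z = 200 - j976.4 Ω = 996.7∠-78.4° Ω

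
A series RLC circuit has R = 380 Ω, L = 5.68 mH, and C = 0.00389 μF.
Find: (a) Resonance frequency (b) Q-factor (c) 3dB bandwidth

Step 1 — Resonance condition Im(Z)=0 gives ω₀ = 1/√(LC).
Step 2 — ω₀ = 1/√(0.00568·3.89e-09) = 2.127e+05 rad/s.
Step 3 — f₀ = ω₀/(2π) = 3.386e+04 Hz.
Step 4 — Series Q: Q = ω₀L/R = 2.127e+05·0.00568/380 = 3.18.
Step 5 — 3dB bandwidth: Δω = ω₀/Q = 6.69e+04 rad/s; BW = Δω/(2π) = 1.065e+04 Hz.

(a) f₀ = 3.386e+04 Hz  (b) Q = 3.18  (c) BW = 1.065e+04 Hz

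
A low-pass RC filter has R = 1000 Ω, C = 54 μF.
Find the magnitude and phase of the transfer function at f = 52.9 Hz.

Step 1 — Angular frequency: ω = 2π·52.9 = 332.4 rad/s.
Step 2 — Transfer function: H(jω) = 1/(1 + jωRC).
Step 3 — Denominator: 1 + jωRC = 1 + j·332.4·1000·5.4e-05 = 1 + j17.95.
Step 4 — H = 0.003095 - j0.05554.
Step 5 — Magnitude: |H| = 0.05563 (-25.1 dB); phase: φ = -86.8°.

|H| = 0.05563 (-25.1 dB), φ = -86.8°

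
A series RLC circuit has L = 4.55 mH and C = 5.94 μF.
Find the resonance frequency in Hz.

Step 1 — Resonance condition Im(Z)=0 gives ω₀ = 1/√(LC).
Step 2 — ω₀ = 1/√(0.00455·5.94e-06) = 6083 rad/s.
Step 3 — f₀ = ω₀/(2π) = 968.1 Hz.

f₀ = 968.1 Hz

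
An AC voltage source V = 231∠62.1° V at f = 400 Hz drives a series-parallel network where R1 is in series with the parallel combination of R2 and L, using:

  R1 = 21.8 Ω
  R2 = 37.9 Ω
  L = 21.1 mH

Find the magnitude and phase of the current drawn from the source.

Step 1 — Angular frequency: ω = 2π·f = 2π·400 = 2513 rad/s.
Step 2 — Component impedances:
  R1: Z = R = 21.8 Ω
  R2: Z = R = 37.9 Ω
  L: Z = jωL = j·2513·0.0211 = 0 + j53.03 Ω
Step 3 — Parallel branch: R2 || L = 1/(1/R2 + 1/L) = 25.09 + j17.93 Ω.
Step 4 — Series with R1: Z_total = R1 + (R2 || L) = 46.89 + j17.93 Ω = 50.2∠20.9° Ω.
Step 5 — Source phasor: V = 231∠62.1° V = 108.1 + j204.1 V.
Step 6 — Ohm's law: I = V / Z_total = (108.1 + j204.1) / (46.89 + j17.93) = 3.464 + j3.03 A.
Step 7 — Convert to polar: |I| = 4.602 A, ∠I = 41.2°.

I = 4.602∠41.2° A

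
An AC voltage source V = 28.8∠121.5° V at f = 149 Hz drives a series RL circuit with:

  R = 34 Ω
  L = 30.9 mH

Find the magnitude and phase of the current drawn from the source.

Step 1 — Angular frequency: ω = 2π·f = 2π·149 = 936.2 rad/s.
Step 2 — Component impedances:
  R: Z = R = 34 Ω
  L: Z = jωL = j·936.2·0.0309 = 0 + j28.93 Ω
Step 3 — Series combination: Z_total = R + L = 34 + j28.93 Ω = 44.64∠40.4° Ω.
Step 4 — Source phasor: V = 28.8∠121.5° V = -15.05 + j24.56 V.
Step 5 — Ohm's law: I = V / Z_total = (-15.05 + j24.56) / (34 + j28.93) = 0.09972 + j0.6374 A.
Step 6 — Convert to polar: |I| = 0.6451 A, ∠I = 81.1°.

I = 0.6451∠81.1° A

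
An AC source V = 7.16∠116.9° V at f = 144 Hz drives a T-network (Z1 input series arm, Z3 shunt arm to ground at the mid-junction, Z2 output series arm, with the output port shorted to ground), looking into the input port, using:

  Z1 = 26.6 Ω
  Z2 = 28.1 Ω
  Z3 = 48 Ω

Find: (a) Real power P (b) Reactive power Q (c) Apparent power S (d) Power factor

Step 1 — Angular frequency: ω = 2π·f = 2π·144 = 904.8 rad/s.
Step 2 — Component impedances:
  Z1: Z = R = 26.6 Ω
  Z2: Z = R = 28.1 Ω
  Z3: Z = R = 48 Ω
Step 3 — With the output port shorted to ground, the output series arm Z2 runs from the junction to ground; the shunt arm Z3 also runs from the junction to ground. They appear in parallel: Z3 || Z2 = 17.72 Ω.
Step 4 — Series with input arm Z1: Z_in = Z1 + (Z3 || Z2) = 44.32 Ω = 44.32∠0.0° Ω.
Step 5 — Source phasor: V = 7.16∠116.9° V = -3.239 + j6.385 V.
Step 6 — Current: I = V / Z = -0.07309 + j0.1441 A = 0.1615∠116.9° A.
Step 7 — Complex power: S = V·I* = 1.157 VA.
Step 8 — Real power: P = Re(S) = 1.157 W.
Step 9 — Reactive power: Q = Im(S) = 0 VAR.
Step 10 — Apparent power: |S| = 1.157 VA.
Step 11 — Power factor: PF = P/|S| = 1 (unity).

(a) P = 1.157 W  (b) Q = 0 VAR  (c) S = 1.157 VA  (d) PF = 1 (unity)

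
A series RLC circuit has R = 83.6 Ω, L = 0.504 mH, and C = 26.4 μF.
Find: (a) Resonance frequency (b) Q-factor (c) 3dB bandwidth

Step 1 — Resonance: ω₀ = 1/√(LC) = 1/√(0.000504·2.64e-05) = 8669 rad/s.
Step 2 — f₀ = ω₀/(2π) = 1380 Hz.
Step 3 — Series Q: Q = ω₀L/R = 8669·0.000504/83.6 = 0.05226.
Step 4 — Bandwidth: Δω = ω₀/Q = 1.659e+05 rad/s; BW = Δω/(2π) = 2.64e+04 Hz.

(a) f₀ = 1380 Hz  (b) Q = 0.05226  (c) BW = 2.64e+04 Hz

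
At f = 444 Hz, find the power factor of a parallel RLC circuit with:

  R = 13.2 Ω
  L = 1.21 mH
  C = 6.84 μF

Step 1 — Angular frequency: ω = 2π·f = 2π·444 = 2790 rad/s.
Step 2 — Component impedances:
  R: Z = R = 13.2 Ω
  L: Z = jωL = j·2790·0.00121 = 0 + j3.376 Ω
  C: Z = 1/(jωC) = -j/(ω·C) = 0 - j52.41 Ω
Step 3 — Parallel combination: 1/Z_total = 1/R + 1/L + 1/C; Z_total = 0.9176 + j3.357 Ω = 3.48∠74.7° Ω.
Step 4 — Power factor: PF = cos(φ) = Re(Z)/|Z| = 0.9176/3.48 = 0.2637.
Step 5 — Type: Im(Z) = 3.357 ⇒ lagging (phase φ = 74.7°).

PF = 0.2637 (lagging, φ = 74.7°)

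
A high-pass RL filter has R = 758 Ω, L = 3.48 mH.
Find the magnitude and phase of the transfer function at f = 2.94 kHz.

Step 1 — Angular frequency: ω = 2π·2940 = 1.847e+04 rad/s.
Step 2 — Transfer function: H(jω) = jωL/(R + jωL).
Step 3 — Numerator jωL = j·64.28; denominator R + jωL = 758 + j64.28.
Step 4 — H = 0.007141 + j0.0842.
Step 5 — Magnitude: |H| = 0.0845 (-21.5 dB); phase: φ = 85.2°.

|H| = 0.0845 (-21.5 dB), φ = 85.2°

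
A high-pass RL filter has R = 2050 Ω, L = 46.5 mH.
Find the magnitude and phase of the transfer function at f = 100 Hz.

Step 1 — Angular frequency: ω = 2π·100 = 628.3 rad/s.
Step 2 — Transfer function: H(jω) = jωL/(R + jωL).
Step 3 — Numerator jωL = j·29.22; denominator R + jωL = 2050 + j29.22.
Step 4 — H = 0.0002031 + j0.01425.
Step 5 — Magnitude: |H| = 0.01425 (-36.9 dB); phase: φ = 89.2°.

|H| = 0.01425 (-36.9 dB), φ = 89.2°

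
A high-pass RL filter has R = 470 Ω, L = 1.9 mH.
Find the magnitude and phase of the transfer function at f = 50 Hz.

Step 1 — Angular frequency: ω = 2π·50 = 314.2 rad/s.
Step 2 — Transfer function: H(jω) = jωL/(R + jωL).
Step 3 — Numerator jωL = j·0.5969; denominator R + jωL = 470 + j0.5969.
Step 4 — H = 1.613e-06 + j0.00127.
Step 5 — Magnitude: |H| = 0.00127 (-57.9 dB); phase: φ = 89.9°.

|H| = 0.00127 (-57.9 dB), φ = 89.9°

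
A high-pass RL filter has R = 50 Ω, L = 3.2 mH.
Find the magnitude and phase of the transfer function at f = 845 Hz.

Step 1 — Angular frequency: ω = 2π·845 = 5309 rad/s.
Step 2 — Transfer function: H(jω) = jωL/(R + jωL).
Step 3 — Numerator jωL = j·16.99; denominator R + jωL = 50 + j16.99.
Step 4 — H = 0.1035 + j0.3046.
Step 5 — Magnitude: |H| = 0.3217 (-9.9 dB); phase: φ = 71.2°.

|H| = 0.3217 (-9.9 dB), φ = 71.2°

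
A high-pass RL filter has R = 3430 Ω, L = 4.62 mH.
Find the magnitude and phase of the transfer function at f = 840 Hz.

Step 1 — Angular frequency: ω = 2π·840 = 5278 rad/s.
Step 2 — Transfer function: H(jω) = jωL/(R + jωL).
Step 3 — Numerator jωL = j·24.38; denominator R + jωL = 3430 + j24.38.
Step 4 — H = 5.053e-05 + j0.007109.
Step 5 — Magnitude: |H| = 0.007109 (-43.0 dB); phase: φ = 89.6°.

|H| = 0.007109 (-43.0 dB), φ = 89.6°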